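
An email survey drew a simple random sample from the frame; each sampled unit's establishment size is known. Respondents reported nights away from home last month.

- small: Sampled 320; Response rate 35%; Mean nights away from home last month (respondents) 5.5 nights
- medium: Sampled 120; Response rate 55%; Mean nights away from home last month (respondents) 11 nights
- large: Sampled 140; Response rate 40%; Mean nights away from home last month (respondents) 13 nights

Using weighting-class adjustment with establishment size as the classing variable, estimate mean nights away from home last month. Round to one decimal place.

With weight = n_sampled/n_responded per class, the weighted class total is n_sampled:
  small: 320 × 5.5 = 1760
  medium: 120 × 11 = 1320
  large: 140 × 13 = 1820
Adjusted estimate = 4900 / 580 = 8.44828 → 8.4.

8.4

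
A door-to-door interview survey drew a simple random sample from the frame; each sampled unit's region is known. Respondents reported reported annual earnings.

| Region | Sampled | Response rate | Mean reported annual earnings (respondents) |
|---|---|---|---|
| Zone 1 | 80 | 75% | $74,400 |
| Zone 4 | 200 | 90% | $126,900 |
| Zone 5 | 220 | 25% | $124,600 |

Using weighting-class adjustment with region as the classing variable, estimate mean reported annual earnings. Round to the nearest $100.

$117,500

With weight = n_sampled/n_responded per class, the weighted class total is n_sampled:
  Zone 1: 80 × 74,400 = 5,952,000
  Zone 4: 200 × 126,900 = 25,380,000
  Zone 5: 220 × 124,600 = 27,412,000
Adjusted estimate = 58,744,000 / 500 = 117,488 → $117,500.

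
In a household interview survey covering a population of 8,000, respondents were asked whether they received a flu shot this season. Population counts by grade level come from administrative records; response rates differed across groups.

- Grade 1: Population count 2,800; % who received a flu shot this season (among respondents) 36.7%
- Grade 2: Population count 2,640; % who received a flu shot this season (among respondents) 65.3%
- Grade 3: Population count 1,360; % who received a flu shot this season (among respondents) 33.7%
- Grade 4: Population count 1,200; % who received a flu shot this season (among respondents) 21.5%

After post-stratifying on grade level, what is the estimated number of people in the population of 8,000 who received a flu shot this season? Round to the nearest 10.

3,470

Apply each group's respondent rate to its population count:
  Grade 1: 2,800 × 36.7% = 1027.6
  Grade 2: 2,640 × 65.3% = 1723.92
  Grade 3: 1,360 × 33.7% = 458.32
  Grade 4: 1,200 × 21.5% = 258
Estimated total = 3467.84 → 3,470.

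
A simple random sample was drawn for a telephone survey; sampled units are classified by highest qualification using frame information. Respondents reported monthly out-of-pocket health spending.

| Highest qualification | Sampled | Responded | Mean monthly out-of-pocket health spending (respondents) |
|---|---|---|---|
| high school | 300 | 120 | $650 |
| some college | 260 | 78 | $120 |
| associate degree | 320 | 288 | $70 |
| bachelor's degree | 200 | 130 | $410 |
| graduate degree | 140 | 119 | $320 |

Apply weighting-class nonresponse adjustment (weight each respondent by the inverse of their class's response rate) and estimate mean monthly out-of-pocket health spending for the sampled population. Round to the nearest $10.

Response rates by class: high school 120/300 = 40%, some college 78/260 = 30%, associate degree 288/320 = 90%, bachelor's degree 130/200 = 65%, graduate degree 119/140 = 85%.
With weight = n_sampled/n_responded per class, the weighted class total is n_sampled:
  high school: 300 × 650 = 195,000
  some college: 260 × 120 = 31,200
  associate degree: 320 × 70 = 22,400
  bachelor's degree: 200 × 410 = 82,000
  graduate degree: 140 × 320 = 44,800
Adjusted estimate = 375,400 / 1,220 = 307.705 → $310.

$310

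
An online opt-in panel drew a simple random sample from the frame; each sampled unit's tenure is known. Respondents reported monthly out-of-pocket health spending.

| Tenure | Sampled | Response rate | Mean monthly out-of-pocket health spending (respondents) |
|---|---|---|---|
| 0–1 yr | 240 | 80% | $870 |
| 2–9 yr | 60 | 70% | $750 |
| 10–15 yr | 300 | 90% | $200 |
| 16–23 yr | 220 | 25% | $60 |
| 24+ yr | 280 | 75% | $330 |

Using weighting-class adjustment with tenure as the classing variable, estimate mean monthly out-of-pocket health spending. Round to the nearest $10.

$380

Weighting each respondent by the inverse class response rate inflates each class back to its sampled size, so the class weight is n_sampled:
  0–1 yr: 240 × 870 = 208,800
  2–9 yr: 60 × 750 = 45,000
  10–15 yr: 300 × 200 = 60,000
  16–23 yr: 220 × 60 = 13,200
  24+ yr: 280 × 330 = 92,400
Adjusted estimate = 419,400 / 1,100 = 381.273 → $380.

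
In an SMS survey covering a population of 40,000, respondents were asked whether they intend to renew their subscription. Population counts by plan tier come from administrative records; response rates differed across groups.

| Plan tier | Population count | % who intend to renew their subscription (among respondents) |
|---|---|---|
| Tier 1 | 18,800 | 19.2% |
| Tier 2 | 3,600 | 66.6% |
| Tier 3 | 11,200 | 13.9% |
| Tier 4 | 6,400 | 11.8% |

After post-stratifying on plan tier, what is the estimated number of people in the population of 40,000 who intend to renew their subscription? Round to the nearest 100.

8,300

Each cell contributes its population count × the respondent rate:
  Tier 1: 18,800 × 19.2% = 3609.6
  Tier 2: 3,600 × 66.6% = 2397.6
  Tier 3: 11,200 × 13.9% = 1556.8
  Tier 4: 6,400 × 11.8% = 755.2
Estimated total = 8319.2 → 8,300.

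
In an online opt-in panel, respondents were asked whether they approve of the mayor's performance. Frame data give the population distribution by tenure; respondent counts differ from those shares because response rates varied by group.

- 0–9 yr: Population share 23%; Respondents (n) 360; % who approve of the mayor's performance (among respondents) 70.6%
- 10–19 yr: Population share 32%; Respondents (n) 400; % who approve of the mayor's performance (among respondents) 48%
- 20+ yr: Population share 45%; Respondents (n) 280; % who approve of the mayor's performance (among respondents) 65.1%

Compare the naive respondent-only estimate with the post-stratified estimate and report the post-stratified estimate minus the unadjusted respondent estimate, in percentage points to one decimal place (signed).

+0.5 percentage points

Unadjusted (pooled respondent) estimate weights by respondent counts:
  (360/1040)×70.6 + (400/1040)×48 + (280/1040)×65.1 = 60.4269%
Post-stratifying to population shares instead:
  0.23×70.6 + 0.32×48 + 0.45×65.1 = 60.893%
Difference = 60.893 − 60.4269 = 0.4661 pp.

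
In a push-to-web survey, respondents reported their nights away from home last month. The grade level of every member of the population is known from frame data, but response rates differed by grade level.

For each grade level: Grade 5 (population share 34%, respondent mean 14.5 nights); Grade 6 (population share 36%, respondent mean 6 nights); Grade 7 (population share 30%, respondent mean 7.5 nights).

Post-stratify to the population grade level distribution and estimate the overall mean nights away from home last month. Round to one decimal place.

Post-stratification weights by population share, not respondent share:
  Grade 5: 0.34 × 14.5 = 4.93
  Grade 6: 0.36 × 6 = 2.16
  Grade 7: 0.3 × 7.5 = 2.25
Post-stratified estimate = 9.34 → 9.3.

9.3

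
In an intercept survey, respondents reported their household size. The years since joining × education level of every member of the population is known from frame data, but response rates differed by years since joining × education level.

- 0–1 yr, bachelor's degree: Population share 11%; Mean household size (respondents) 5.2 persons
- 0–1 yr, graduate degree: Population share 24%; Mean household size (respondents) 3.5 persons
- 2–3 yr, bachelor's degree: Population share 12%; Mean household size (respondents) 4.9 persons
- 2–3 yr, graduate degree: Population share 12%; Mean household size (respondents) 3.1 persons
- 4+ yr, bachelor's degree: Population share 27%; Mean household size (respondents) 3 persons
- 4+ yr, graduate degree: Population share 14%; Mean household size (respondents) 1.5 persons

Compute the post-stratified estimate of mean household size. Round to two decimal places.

3.39

Reweight to the known years since joining × education level distribution:
  0–1 yr, bachelor's degree: 0.11 × 5.2 = 0.572
  0–1 yr, graduate degree: 0.24 × 3.5 = 0.84
  2–3 yr, bachelor's degree: 0.12 × 4.9 = 0.588
  2–3 yr, graduate degree: 0.12 × 3.1 = 0.372
  4+ yr, bachelor's degree: 0.27 × 3 = 0.81
  4+ yr, graduate degree: 0.14 × 1.5 = 0.21
Post-stratified estimate = 3.392 → 3.39.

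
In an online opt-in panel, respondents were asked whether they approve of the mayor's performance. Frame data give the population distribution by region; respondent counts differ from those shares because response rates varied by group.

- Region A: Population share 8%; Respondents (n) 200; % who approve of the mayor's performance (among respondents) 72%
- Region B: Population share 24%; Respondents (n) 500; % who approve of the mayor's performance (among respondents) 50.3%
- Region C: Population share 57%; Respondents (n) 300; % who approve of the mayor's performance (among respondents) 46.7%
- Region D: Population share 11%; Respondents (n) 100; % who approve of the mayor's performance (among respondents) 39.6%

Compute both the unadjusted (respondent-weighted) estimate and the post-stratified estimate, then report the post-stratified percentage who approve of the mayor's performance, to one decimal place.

Naive respondent-only estimate (weights = respondent counts):
  (200/1100)×72 + (500/1100)×50.3 + (300/1100)×46.7 + (100/1100)×39.6 = 52.2909%
Post-stratified estimate weights by population shares:
  0.08×72 + 0.24×50.3 + 0.57×46.7 + 0.11×39.6 = 48.807%

48.8%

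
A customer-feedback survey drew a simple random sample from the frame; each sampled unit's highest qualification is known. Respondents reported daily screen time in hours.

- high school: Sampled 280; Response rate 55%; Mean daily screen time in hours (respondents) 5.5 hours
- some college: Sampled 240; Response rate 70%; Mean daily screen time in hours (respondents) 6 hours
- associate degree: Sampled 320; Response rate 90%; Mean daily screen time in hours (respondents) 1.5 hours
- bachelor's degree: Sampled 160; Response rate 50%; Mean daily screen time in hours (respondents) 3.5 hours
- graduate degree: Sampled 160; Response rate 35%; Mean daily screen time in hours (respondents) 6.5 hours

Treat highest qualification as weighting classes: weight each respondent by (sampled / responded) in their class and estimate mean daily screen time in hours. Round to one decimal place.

Inverse-response-rate weighting restores each class to its sampled count, so class totals weight by n_sampled:
  high school: 280 × 5.5 = 1540
  some college: 240 × 6 = 1440
  associate degree: 320 × 1.5 = 480
  bachelor's degree: 160 × 3.5 = 560
  graduate degree: 160 × 6.5 = 1040
Adjusted estimate = 5060 / 1,160 = 4.36207 → 4.4.

4.4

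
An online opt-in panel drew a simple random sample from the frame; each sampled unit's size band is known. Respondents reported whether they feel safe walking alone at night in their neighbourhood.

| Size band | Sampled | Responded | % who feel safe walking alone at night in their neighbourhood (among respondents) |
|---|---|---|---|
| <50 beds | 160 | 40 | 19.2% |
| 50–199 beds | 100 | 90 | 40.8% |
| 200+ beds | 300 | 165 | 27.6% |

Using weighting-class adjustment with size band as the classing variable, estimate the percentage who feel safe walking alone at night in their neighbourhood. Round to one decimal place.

27.6%

Class response rates: <50 beds 40/160 = 25%, 50–199 beds 90/100 = 90%, 200+ beds 165/300 = 55%.
With weight = n_sampled/n_responded per class, the weighted class total is n_sampled:
  <50 beds: 160 × 19.2 = 3072
  50–199 beds: 100 × 40.8 = 4080
  200+ beds: 300 × 27.6 = 8280
Adjusted estimate = 15,432 / 560 = 27.5571 → 27.6%.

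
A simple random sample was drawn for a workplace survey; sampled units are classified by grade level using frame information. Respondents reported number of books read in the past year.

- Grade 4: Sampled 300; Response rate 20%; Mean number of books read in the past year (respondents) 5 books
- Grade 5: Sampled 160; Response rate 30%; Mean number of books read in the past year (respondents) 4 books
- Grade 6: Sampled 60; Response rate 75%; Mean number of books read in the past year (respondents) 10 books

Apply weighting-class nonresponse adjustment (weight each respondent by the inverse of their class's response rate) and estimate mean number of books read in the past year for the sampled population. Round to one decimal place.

With weight = n_sampled/n_responded per class, the weighted class total is n_sampled:
  Grade 4: 300 × 5 = 1500
  Grade 5: 160 × 4 = 640
  Grade 6: 60 × 10 = 600
Adjusted estimate = 2740 / 520 = 5.26923 → 5.3.

5.3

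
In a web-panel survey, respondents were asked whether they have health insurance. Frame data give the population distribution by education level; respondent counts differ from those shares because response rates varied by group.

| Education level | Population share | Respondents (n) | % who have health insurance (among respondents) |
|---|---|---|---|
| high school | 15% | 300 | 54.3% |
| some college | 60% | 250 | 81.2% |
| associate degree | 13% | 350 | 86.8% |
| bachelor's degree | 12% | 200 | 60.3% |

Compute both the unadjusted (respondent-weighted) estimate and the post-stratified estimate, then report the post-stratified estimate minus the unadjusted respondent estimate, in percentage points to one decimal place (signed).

+3.5 percentage points

Without adjustment, the pooled respondent share is:
  (300/1100)×54.3 + (250/1100)×81.2 + (350/1100)×86.8 + (200/1100)×60.3 = 71.8455%
Post-stratifying to population shares instead:
  0.15×54.3 + 0.6×81.2 + 0.13×86.8 + 0.12×60.3 = 75.385%
Difference = 75.385 − 71.8455 = 3.5395 pp.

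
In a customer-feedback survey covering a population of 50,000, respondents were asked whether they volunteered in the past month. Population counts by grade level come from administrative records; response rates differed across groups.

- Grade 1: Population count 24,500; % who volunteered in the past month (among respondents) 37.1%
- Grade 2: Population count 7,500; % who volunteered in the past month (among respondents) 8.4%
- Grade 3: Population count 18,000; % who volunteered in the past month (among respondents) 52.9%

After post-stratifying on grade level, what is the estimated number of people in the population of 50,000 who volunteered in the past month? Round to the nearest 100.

19,200

Apply each group's respondent rate to its population count:
  Grade 1: 24,500 × 37.1% = 9089.5
  Grade 2: 7,500 × 8.4% = 630
  Grade 3: 18,000 × 52.9% = 9522
Estimated total = 19241.5 → 19,200.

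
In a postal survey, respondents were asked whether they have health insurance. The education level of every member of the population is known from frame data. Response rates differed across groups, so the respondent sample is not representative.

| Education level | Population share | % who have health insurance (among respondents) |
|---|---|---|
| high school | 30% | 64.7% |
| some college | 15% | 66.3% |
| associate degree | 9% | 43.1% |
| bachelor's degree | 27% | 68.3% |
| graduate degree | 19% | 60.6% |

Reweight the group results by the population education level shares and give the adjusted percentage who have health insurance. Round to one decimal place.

Post-stratification weights by population share, not respondent share:
  high school: 0.3 × 64.7 = 19.41
  some college: 0.15 × 66.3 = 9.945
  associate degree: 0.09 × 43.1 = 3.879
  bachelor's degree: 0.27 × 68.3 = 18.441
  graduate degree: 0.19 × 60.6 = 11.514
Post-stratified estimate = 63.189 → 63.2%.

63.2%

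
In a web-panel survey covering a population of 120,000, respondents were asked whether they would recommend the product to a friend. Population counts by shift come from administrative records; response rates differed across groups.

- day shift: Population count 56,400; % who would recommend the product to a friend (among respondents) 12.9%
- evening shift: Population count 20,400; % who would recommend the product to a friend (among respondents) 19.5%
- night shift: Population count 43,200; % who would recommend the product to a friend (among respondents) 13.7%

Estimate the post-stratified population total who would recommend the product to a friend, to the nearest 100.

17,200

Apply each group's respondent rate to its population count:
  day shift: 56,400 × 12.9% = 7275.6
  evening shift: 20,400 × 19.5% = 3978
  night shift: 43,200 × 13.7% = 5918.4
Estimated total = 17,172 → 17,200.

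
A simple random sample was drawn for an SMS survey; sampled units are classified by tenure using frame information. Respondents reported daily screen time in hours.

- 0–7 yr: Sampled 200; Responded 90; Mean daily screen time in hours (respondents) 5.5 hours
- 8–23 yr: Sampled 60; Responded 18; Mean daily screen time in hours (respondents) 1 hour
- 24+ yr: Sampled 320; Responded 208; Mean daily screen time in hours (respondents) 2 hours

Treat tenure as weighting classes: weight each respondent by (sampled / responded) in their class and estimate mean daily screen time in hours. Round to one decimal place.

3.1

Response rates by class: 0–7 yr 90/200 = 45%, 8–23 yr 18/60 = 30%, 24+ yr 208/320 = 65%.
With weight = n_sampled/n_responded per class, the weighted class total is n_sampled:
  0–7 yr: 200 × 5.5 = 1100
  8–23 yr: 60 × 1 = 60
  24+ yr: 320 × 2 = 640
Adjusted estimate = 1800 / 580 = 3.10345 → 3.1.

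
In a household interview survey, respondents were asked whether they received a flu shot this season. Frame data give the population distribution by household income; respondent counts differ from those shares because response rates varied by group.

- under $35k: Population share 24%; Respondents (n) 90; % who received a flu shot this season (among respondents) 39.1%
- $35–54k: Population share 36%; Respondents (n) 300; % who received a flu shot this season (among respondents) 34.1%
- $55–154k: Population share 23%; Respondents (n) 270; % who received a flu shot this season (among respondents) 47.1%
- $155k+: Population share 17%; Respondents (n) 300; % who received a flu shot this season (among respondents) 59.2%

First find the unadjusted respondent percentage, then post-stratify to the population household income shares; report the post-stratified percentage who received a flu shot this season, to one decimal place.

Without adjustment, the pooled respondent share is:
  (90/960)×39.1 + (300/960)×34.1 + (270/960)×47.1 + (300/960)×59.2 = 46.0688%
Post-stratifying to population shares instead:
  0.24×39.1 + 0.36×34.1 + 0.23×47.1 + 0.17×59.2 = 42.557%

42.6%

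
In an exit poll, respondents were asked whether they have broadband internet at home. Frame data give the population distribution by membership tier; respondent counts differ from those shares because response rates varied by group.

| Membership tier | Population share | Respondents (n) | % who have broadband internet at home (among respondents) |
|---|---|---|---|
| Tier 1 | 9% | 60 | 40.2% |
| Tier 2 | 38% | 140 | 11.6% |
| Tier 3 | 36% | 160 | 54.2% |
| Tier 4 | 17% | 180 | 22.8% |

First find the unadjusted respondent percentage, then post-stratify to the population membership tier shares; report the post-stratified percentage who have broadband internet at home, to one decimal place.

31.4%

Naive respondent-only estimate (weights = respondent counts):
  (60/540)×40.2 + (140/540)×11.6 + (160/540)×54.2 + (180/540)×22.8 = 31.1333%
Post-stratifying to population shares instead:
  0.09×40.2 + 0.38×11.6 + 0.36×54.2 + 0.17×22.8 = 31.414%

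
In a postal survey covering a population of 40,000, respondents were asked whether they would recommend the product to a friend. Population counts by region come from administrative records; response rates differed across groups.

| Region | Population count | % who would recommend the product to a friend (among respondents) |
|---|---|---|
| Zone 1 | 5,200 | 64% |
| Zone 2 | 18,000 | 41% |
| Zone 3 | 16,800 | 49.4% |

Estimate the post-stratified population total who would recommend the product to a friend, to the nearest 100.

Apply each group's respondent rate to its population count:
  Zone 1: 5,200 × 64% = 3328
  Zone 2: 18,000 × 41% = 7380
  Zone 3: 16,800 × 49.4% = 8299.2
Estimated total = 19007.2 → 19,000.

19,000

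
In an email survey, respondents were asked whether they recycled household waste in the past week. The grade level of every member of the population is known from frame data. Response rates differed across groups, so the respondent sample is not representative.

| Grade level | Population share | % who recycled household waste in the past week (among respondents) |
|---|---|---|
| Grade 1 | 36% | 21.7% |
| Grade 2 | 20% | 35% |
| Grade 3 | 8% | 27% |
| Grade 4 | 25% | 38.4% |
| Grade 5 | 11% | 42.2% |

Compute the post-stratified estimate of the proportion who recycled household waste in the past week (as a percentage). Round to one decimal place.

Each cell contributes population-share × respondent value:
  Grade 1: 0.36 × 21.7 = 7.812
  Grade 2: 0.2 × 35 = 7
  Grade 3: 0.08 × 27 = 2.16
  Grade 4: 0.25 × 38.4 = 9.6
  Grade 5: 0.11 × 42.2 = 4.642
Post-stratified estimate = 31.214 → 31.2%.

31.2%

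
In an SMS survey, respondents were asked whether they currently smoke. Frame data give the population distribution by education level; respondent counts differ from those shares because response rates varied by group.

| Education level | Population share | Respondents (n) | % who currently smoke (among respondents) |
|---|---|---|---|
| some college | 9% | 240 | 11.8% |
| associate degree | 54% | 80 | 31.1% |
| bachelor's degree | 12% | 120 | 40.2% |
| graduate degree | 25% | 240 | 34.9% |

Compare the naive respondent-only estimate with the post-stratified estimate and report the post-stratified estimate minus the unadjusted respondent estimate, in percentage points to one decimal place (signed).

Without adjustment, the pooled respondent share is:
  (240/680)×11.8 + (80/680)×31.1 + (120/680)×40.2 + (240/680)×34.9 = 27.2353%
Reweighting by population education level shares:
  0.09×11.8 + 0.54×31.1 + 0.12×40.2 + 0.25×34.9 = 31.405%
Difference = 31.405 − 27.2353 = 4.1697 pp.

+4.2 percentage points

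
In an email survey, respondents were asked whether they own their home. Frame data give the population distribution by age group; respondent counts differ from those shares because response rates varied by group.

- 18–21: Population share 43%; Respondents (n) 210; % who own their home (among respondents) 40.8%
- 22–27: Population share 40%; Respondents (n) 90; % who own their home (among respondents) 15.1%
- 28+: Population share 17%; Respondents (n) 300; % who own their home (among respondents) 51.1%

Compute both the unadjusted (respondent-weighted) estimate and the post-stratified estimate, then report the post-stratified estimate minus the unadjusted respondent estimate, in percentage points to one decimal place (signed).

Without adjustment, the pooled respondent share is:
  (210/600)×40.8 + (90/600)×15.1 + (300/600)×51.1 = 42.095%
Post-stratified estimate weights by population shares:
  0.43×40.8 + 0.4×15.1 + 0.17×51.1 = 32.271%
Difference = 32.271 − 42.095 = -9.824 pp.

-9.8 percentage points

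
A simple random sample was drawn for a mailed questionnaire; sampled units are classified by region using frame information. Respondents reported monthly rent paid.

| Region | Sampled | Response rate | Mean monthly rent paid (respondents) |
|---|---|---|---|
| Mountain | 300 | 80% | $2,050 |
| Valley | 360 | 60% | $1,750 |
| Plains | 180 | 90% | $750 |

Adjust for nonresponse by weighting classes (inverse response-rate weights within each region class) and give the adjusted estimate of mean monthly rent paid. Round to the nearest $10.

$1,640

Inverse-response-rate weighting restores each class to its sampled count, so class totals weight by n_sampled:
  Mountain: 300 × 2050 = 615,000
  Valley: 360 × 1750 = 630,000
  Plains: 180 × 750 = 135,000
Adjusted estimate = 1,380,000 / 840 = 1642.86 → $1,640.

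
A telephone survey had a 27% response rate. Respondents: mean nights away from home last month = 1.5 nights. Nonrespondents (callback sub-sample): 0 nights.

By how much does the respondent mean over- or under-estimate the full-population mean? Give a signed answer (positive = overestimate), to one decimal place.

+1.1

Nonresponse fraction = 1 − 0.27 = 0.73.
Bias = (nonresponse fraction) × (respondent mean − nonrespondent mean)
     = 0.73 × (1.5 − 0) = 0.73 × 1.5 = 1.095.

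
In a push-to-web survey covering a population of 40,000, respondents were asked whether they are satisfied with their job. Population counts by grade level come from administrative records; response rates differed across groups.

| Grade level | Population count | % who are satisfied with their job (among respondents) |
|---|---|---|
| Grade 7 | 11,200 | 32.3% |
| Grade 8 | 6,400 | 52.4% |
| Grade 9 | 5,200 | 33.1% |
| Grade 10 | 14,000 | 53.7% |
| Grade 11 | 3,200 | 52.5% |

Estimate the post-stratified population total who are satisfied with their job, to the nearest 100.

17,900

Apply each group's respondent rate to its population count:
  Grade 7: 11,200 × 32.3% = 3617.6
  Grade 8: 6,400 × 52.4% = 3353.6
  Grade 9: 5,200 × 33.1% = 1721.2
  Grade 10: 14,000 × 53.7% = 7518
  Grade 11: 3,200 × 52.5% = 1680
Estimated total = 17890.4 → 17,900.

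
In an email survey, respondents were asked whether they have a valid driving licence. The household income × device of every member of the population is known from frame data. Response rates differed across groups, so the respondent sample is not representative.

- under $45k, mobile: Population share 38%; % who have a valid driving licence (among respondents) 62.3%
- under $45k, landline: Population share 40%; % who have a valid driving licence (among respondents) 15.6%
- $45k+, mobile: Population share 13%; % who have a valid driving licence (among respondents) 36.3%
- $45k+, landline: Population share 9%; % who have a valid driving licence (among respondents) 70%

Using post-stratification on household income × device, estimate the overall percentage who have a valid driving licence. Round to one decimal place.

40.9%

Each cell contributes population-share × respondent value:
  under $45k, mobile: 0.38 × 62.3 = 23.674
  under $45k, landline: 0.4 × 15.6 = 6.24
  $45k+, mobile: 0.13 × 36.3 = 4.719
  $45k+, landline: 0.09 × 70 = 6.3
Post-stratified estimate = 40.933 → 40.9%.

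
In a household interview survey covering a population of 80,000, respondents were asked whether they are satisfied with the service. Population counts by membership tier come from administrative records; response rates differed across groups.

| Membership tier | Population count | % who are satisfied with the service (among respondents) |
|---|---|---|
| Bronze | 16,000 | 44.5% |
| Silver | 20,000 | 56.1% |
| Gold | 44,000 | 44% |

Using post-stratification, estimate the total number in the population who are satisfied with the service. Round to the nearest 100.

37,700

Each cell contributes its population count × the respondent rate:
  Bronze: 16,000 × 44.5% = 7120
  Silver: 20,000 × 56.1% = 11,220
  Gold: 44,000 × 44% = 19,360
Estimated total = 37,700 → 37,700.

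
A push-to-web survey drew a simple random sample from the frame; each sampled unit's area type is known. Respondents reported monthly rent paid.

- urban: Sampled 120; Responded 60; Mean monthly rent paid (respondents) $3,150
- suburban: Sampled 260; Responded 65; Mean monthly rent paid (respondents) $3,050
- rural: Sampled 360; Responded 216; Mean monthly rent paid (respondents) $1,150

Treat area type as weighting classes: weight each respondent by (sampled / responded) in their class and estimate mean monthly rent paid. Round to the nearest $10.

Response rates by class: urban 60/120 = 50%, suburban 65/260 = 25%, rural 216/360 = 60%.
Inverse-response-rate weighting restores each class to its sampled count, so class totals weight by n_sampled:
  urban: 120 × 3150 = 378,000
  suburban: 260 × 3050 = 793,000
  rural: 360 × 1150 = 414,000
Adjusted estimate = 1,585,000 / 740 = 2141.89 → $2,140.

$2,140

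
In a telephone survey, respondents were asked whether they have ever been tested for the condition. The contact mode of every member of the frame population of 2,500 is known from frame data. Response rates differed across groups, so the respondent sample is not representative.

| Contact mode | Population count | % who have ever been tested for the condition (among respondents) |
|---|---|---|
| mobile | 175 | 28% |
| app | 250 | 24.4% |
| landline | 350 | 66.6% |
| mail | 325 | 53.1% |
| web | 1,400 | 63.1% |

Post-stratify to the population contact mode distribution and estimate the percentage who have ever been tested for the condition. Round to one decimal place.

56.0%

Reweight to the known contact mode distribution:
  mobile: (175/2,500) × 28 = 1.96
  app: (250/2,500) × 24.4 = 2.44
  landline: (350/2,500) × 66.6 = 9.324
  mail: (325/2,500) × 53.1 = 6.903
  web: (1,400/2,500) × 63.1 = 35.336
Post-stratified estimate = 55.963 → 56.0%.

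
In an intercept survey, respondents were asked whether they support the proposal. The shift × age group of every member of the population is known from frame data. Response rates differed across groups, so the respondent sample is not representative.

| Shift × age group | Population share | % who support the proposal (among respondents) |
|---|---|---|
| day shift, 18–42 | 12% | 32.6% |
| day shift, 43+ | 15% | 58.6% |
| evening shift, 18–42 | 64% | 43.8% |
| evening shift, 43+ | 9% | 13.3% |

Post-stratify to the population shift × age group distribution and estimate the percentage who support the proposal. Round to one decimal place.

Each cell contributes population-share × respondent value:
  day shift, 18–42: 0.12 × 32.6 = 3.912
  day shift, 43+: 0.15 × 58.6 = 8.79
  evening shift, 18–42: 0.64 × 43.8 = 28.032
  evening shift, 43+: 0.09 × 13.3 = 1.197
Post-stratified estimate = 41.931 → 41.9%.

41.9%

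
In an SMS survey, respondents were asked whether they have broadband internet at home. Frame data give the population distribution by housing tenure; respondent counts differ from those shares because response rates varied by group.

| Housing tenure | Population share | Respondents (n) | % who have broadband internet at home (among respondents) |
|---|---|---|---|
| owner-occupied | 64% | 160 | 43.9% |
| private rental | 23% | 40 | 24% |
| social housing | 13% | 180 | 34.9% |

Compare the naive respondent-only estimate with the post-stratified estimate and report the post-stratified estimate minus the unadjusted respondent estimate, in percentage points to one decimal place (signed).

Naive respondent-only estimate (weights = respondent counts):
  (160/380)×43.9 + (40/380)×24 + (180/380)×34.9 = 37.5421%
Post-stratifying to population shares instead:
  0.64×43.9 + 0.23×24 + 0.13×34.9 = 38.153%
Difference = 38.153 − 37.5421 = 0.6109 pp.

+0.6 percentage points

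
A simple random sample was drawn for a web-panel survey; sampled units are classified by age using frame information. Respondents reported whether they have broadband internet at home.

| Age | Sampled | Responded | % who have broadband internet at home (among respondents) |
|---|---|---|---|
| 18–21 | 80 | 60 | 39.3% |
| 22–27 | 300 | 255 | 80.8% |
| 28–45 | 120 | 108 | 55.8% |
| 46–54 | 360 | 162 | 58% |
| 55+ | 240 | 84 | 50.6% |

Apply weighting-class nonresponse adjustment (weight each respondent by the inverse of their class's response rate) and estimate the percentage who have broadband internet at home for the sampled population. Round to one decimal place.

61.0%

Class response rates: 18–21 60/80 = 75%, 22–27 255/300 = 85%, 28–45 108/120 = 90%, 46–54 162/360 = 45%, 55+ 84/240 = 35%.
Each respondent's weight = sampled/responded in their class; summing within a class gives n_sampled, so:
  18–21: 80 × 39.3 = 3144
  22–27: 300 × 80.8 = 24,240
  28–45: 120 × 55.8 = 6696
  46–54: 360 × 58 = 20,880
  55+: 240 × 50.6 = 12,144
Adjusted estimate = 67,104 / 1,100 = 61.0036 → 61.0%.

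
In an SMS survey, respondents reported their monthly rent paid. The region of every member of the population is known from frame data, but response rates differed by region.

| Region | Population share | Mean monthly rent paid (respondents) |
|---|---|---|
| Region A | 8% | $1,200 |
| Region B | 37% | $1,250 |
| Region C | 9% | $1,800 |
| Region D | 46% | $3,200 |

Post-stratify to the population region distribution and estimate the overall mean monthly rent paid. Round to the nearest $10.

$2,190

Post-stratification weights by population share, not respondent share:
  Region A: 0.08 × 1200 = 96
  Region B: 0.37 × 1250 = 462.5
  Region C: 0.09 × 1800 = 162
  Region D: 0.46 × 3200 = 1472
Post-stratified estimate = 2192.5 → $2,190.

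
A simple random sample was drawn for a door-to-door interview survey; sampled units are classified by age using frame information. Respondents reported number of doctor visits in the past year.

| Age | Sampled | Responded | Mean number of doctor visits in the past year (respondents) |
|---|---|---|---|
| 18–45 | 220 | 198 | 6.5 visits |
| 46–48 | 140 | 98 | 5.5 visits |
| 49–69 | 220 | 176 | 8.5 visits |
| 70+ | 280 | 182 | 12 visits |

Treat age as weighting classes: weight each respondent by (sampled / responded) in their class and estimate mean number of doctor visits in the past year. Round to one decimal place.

8.6

Class response rates: 18–45 198/220 = 90%, 46–48 98/140 = 70%, 49–69 176/220 = 80%, 70+ 182/280 = 65%.
Inverse-response-rate weighting restores each class to its sampled count, so class totals weight by n_sampled:
  18–45: 220 × 6.5 = 1430
  46–48: 140 × 5.5 = 770
  49–69: 220 × 8.5 = 1870
  70+: 280 × 12 = 3360
Adjusted estimate = 7430 / 860 = 8.63954 → 8.6.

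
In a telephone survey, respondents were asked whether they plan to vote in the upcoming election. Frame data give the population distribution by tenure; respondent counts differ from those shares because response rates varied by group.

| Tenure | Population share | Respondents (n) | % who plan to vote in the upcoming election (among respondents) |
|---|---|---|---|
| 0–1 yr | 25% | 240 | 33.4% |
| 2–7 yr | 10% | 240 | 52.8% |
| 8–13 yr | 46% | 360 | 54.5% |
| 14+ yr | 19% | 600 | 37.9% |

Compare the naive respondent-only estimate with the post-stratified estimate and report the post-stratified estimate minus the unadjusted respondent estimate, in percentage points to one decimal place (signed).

Naive respondent-only estimate (weights = respondent counts):
  (240/1440)×33.4 + (240/1440)×52.8 + (360/1440)×54.5 + (600/1440)×37.9 = 43.7833%
Reweighting by population tenure shares:
  0.25×33.4 + 0.1×52.8 + 0.46×54.5 + 0.19×37.9 = 45.901%
Difference = 45.901 − 43.7833 = 2.1177 pp.

+2.1 percentage points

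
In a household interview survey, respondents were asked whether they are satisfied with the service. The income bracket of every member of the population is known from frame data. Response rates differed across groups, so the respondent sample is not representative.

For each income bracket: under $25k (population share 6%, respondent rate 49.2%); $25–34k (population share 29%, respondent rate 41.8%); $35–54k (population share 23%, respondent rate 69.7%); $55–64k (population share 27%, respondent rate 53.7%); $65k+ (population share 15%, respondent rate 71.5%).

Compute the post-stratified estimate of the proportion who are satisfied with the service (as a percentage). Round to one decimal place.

Weight each group's respondent value by its population share:
  under $25k: 0.06 × 49.2 = 2.952
  $25–34k: 0.29 × 41.8 = 12.122
  $35–54k: 0.23 × 69.7 = 16.031
  $55–64k: 0.27 × 53.7 = 14.499
  $65k+: 0.15 × 71.5 = 10.725
Post-stratified estimate = 56.329 → 56.3%.

56.3%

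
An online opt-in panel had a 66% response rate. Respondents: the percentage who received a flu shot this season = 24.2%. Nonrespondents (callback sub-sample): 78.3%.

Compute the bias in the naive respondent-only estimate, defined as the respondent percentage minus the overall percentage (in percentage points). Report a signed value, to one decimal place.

-18.4 percentage points

Nonresponse fraction = 1 − 0.66 = 0.34.
Bias = (nonresponse fraction) × (respondent percentage − nonrespondent percentage)
     = 0.34 × (24.2 − 78.3) = 0.34 × -54.1 = -18.394.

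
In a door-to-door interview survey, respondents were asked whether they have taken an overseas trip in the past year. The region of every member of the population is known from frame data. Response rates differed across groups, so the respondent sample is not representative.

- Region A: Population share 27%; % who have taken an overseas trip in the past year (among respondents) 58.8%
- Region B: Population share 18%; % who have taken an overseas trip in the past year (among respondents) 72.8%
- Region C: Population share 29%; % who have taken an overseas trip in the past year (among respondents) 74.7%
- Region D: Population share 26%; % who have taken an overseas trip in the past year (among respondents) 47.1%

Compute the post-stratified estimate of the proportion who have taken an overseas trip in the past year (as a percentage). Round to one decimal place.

Each cell contributes population-share × respondent value:
  Region A: 0.27 × 58.8 = 15.876
  Region B: 0.18 × 72.8 = 13.104
  Region C: 0.29 × 74.7 = 21.663
  Region D: 0.26 × 47.1 = 12.246
Post-stratified estimate = 62.889 → 62.9%.

62.9%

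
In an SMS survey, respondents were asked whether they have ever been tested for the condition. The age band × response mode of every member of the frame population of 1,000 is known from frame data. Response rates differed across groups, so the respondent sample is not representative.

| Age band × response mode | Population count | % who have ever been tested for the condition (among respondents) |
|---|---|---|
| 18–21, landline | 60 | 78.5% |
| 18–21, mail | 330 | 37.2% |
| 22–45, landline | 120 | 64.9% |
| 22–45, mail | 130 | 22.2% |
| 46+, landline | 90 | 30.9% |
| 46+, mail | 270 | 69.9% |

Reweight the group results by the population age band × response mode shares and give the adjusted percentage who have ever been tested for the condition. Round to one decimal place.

Reweight to the known age band × response mode distribution:
  18–21, landline: (60/1,000) × 78.5 = 4.71
  18–21, mail: (330/1,000) × 37.2 = 12.276
  22–45, landline: (120/1,000) × 64.9 = 7.788
  22–45, mail: (130/1,000) × 22.2 = 2.886
  46+, landline: (90/1,000) × 30.9 = 2.781
  46+, mail: (270/1,000) × 69.9 = 18.873
Post-stratified estimate = 49.314 → 49.3%.

49.3%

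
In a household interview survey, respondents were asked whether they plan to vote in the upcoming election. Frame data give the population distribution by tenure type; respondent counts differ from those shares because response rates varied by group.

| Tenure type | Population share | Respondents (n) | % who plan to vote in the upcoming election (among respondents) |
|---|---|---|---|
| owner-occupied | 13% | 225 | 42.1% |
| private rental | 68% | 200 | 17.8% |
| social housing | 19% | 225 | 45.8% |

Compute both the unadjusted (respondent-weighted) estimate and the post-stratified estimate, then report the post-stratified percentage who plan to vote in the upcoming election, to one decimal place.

Unadjusted (pooled respondent) estimate weights by respondent counts:
  (225/650)×42.1 + (200/650)×17.8 + (225/650)×45.8 = 35.9038%
Reweighting by population tenure type shares:
  0.13×42.1 + 0.68×17.8 + 0.19×45.8 = 26.279%

26.3%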